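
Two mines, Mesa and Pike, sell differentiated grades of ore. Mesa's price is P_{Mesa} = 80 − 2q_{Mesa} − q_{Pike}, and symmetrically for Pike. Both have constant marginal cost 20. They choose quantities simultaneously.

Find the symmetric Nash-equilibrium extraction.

Mine Mesa's profit: π = q_{Mesa}(80 − 2q_{Mesa} − q_{Pike}) − 20q_{Mesa}.
∂π/∂q_{Mesa} = 60 − 4q_{Mesa} − q_{Pike} = 0 ⇒ q_{Mesa} = 15 − 0.25q_{Pike}.
Setting q_{Mesa} = q_{Pike} in the reaction function: q_{Mesa} = 15 − 0.25q_{Mesa}, so q_{Mesa} = 15 / 1.25 = 12.

12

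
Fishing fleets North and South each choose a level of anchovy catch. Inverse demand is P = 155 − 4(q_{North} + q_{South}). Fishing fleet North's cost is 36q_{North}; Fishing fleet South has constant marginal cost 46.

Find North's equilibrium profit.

462.25

Fishing fleet North's profit: π = q_{North}(155 − 4(q_{North} + q_{South})) − 36q_{North}.
∂π/∂q_{North} = 119 − 8q_{North} − 4q_{South} = 0, so q_{North} = 14.875 − 0.5q_{South}.
By the same steps for South: q_{South} = 13.625 − 0.5q_{North}.
Plugging q_{South} into North's best response: q_{North} = 14.875 − 0.5(13.625 − 0.5q_{North}) ⇒ 0.75q_{North} = 8.0625, so q_{North} = 10.75.
Then q_{South} = 13.625 − 0.5·10.75 = 8.25.
Price P = 155 − 4·19 = 79.
North's profit: (79 − 36)·10.75 = 462.25.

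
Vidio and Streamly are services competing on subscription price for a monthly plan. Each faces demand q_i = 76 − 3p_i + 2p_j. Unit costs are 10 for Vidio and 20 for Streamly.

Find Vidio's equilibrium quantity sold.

Vidio's profit: π = (p_{Vidio} − 10)(76 − 3p_{Vidio} + 2p_{Streamly}).
∂π/∂p_{Vidio} = 106 − 6p_{Vidio} + 2p_{Streamly} = 0 ⇒ p_{Vidio} = 53/3 + (1/3)p_{Streamly}.
Similarly p_{Streamly} = 68/3 + (1/3)p_{Vidio}.
Plugging p_{Streamly} into Vidio's best response: p_{Vidio} = 53/3 + (1/3)(68/3 + (1/3)p_{Vidio}) ⇒ (8/9)p_{Vidio} = 227/9, so p_{Vidio} = 28.375.
Then p_{Streamly} = 68/3 + (1/3)·28.375 = 32.125.
q_{Vidio} = 76 − 3·28.375 + 2·32.125 = 55.125.

55.125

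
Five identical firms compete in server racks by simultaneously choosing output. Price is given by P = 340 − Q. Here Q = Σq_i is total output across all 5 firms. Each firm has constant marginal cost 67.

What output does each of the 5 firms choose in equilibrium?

A representative firm's profit is π_i = q_i(340 − Q) − 67q_i, with Q = q_i + Σ_{j≠i} q_j.
First-order condition: 273 − 2q_i − Σ_{j≠i} q_j = 0.
Imposing symmetry (q_j = q for all j) turns Σ_{j≠i} q_j into 4q, so 273 = 6q and q = 45.5.

45.5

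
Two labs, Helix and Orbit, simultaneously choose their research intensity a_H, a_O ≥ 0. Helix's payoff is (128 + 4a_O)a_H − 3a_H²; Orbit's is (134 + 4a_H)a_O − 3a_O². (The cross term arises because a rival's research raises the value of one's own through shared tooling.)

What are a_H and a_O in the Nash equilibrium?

Expanding Helix's payoff: 128a_H + 4a_Oa_H − 3a_H².
∂π/∂a_H = 128 + 4a_O − 6a_H = 0, so a_H = 64/3 + (2/3)a_O.
Likewise for Orbit: a_O = 67/3 + (2/3)a_H.
Plugging a_O into Helix's best response: a_H = 64/3 + (2/3)(67/3 + (2/3)a_H) ⇒ (5/9)a_H = 326/9, so a_H = 65.2.
Then a_O = 67/3 + (2/3)·65.2 = 65.8.

65.2, 65.8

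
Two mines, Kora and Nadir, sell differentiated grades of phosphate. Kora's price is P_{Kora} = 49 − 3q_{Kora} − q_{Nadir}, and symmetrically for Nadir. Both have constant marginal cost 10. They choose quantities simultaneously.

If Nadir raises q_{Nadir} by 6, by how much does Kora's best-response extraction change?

Mine Kora's profit: π = q_{Kora}(49 − 3q_{Kora} − q_{Nadir}) − 10q_{Kora}.
∂π/∂q_{Kora} = 39 − 6q_{Kora} − q_{Nadir} = 0 ⇒ q_{Kora} = 6.5 − (1/6)q_{Nadir}.
The reaction-function slope is −1/6, so a 6-unit rise in q_{Nadir} moves q_{Kora} by −1/6 × 6 = −1. Kora's best response falls — the actions are strategic substitutes.

-1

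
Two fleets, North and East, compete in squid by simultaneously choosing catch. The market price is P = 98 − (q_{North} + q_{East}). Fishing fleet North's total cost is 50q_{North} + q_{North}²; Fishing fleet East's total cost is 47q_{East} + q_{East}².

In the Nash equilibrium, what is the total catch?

19.8

Fishing fleet North's profit: π = q_{North}(98 − (q_{North} + q_{East})) − 50q_{North} − q_{North}².
∂π/∂q_{North} = 48 − 4q_{North} − q_{East} = 0, so q_{North} = 12 − 0.25q_{East}.
By the same steps for East: q_{East} = 12.75 − 0.25q_{North}.
Plugging q_{East} into North's best response: q_{North} = 12 − 0.25(12.75 − 0.25q_{North}) ⇒ 0.9375q_{North} = 8.8125, so q_{North} = 9.4.
Then q_{East} = 12.75 − 0.25·9.4 = 10.4.
Total catch: 9.4 + 10.4 = 19.8.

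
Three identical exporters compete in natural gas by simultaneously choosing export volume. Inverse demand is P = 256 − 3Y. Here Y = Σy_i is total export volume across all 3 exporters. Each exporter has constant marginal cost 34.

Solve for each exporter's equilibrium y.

18.5

A representative exporter's profit is π_i = y_i(256 − 3Y) − 34y_i, with Y = y_i + Σ_{j≠i} y_j.
First-order condition: 222 − 6y_i − 3Σ_{j≠i} y_j = 0.
Imposing symmetry (y_j = y for all j) turns Σ_{j≠i} y_j into 2y, so 222 = 12y and y = 18.5.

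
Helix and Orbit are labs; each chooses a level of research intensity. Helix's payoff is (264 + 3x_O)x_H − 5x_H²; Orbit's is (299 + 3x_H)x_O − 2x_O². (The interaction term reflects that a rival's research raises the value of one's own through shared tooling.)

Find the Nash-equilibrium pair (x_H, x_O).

63, 122

Expanding Helix's payoff: 264x_H + 3x_Ox_H − 5x_H².
∂π/∂x_H = 264 + 3x_O − 10x_H = 0, so x_H = 26.4 + 0.3x_O.
Likewise for Orbit: x_O = 74.75 + 0.75x_H.
Solving the two reaction functions simultaneously: (1 − (0.3)(0.75))x_H = 26.4 + 0.3·74.75, so 0.775x_H = 48.825 and x_H = 63.
Then x_O = 74.75 + 0.75·63 = 122.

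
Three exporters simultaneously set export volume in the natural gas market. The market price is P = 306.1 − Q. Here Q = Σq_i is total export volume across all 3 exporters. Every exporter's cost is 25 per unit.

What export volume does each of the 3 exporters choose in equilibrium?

70.275

A representative exporter's profit is π_i = q_i(306.1 − Q) − 25q_i, with Q = q_i + Σ_{j≠i} q_j.
First-order condition: 281.1 − 2q_i − Σ_{j≠i} q_j = 0.
In a symmetric equilibrium every exporter chooses the same q, so Σ_{j≠i} q_j = 2q. The condition becomes 281.1 − 4q = 0, giving q = 281.1/4 = 70.275.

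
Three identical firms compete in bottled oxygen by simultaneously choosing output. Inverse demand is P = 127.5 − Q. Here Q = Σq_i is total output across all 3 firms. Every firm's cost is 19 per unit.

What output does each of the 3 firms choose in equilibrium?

A representative firm's profit is π_i = q_i(127.5 − Q) − 19q_i, with Q = q_i + Σ_{j≠i} q_j.
First-order condition: 108.5 − 2q_i − Σ_{j≠i} q_j = 0.
Imposing symmetry (q_j = q for all j) turns Σ_{j≠i} q_j into 2q, so 108.5 = 4q and q = 27.125.

27.125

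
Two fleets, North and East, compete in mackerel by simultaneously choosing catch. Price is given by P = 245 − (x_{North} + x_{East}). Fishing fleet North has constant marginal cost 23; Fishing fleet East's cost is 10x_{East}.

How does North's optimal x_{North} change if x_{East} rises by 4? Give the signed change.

Fishing fleet North's profit: π = x_{North}(245 − (x_{North} + x_{East})) − 23x_{North}.
∂π/∂x_{North} = 222 − 2x_{North} − x_{East} = 0, so x_{North} = 111 − 0.5x_{East}.
The reaction-function slope is −0.5, so a 4-unit rise in x_{East} moves x_{North} by −0.5 × 4 = −2. North's best response falls — the actions are strategic substitutes.

-2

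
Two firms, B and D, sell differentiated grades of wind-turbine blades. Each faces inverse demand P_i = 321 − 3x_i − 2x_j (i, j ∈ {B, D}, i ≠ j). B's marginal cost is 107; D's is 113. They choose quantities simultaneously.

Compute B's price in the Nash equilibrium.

Firm B's profit: π = x_B(321 − 3x_B − 2x_D) − 107x_B.
∂π/∂x_B = 214 − 6x_B − 2x_D = 0 ⇒ x_B = 107/3 − (1/3)x_D.
Similarly x_D = 104/3 − (1/3)x_B.
Plugging x_D into B's best response: x_B = 107/3 − (1/3)(104/3 − (1/3)x_B) ⇒ (8/9)x_B = 217/9, so x_B = 27.125.
Then x_D = 104/3 − (1/3)·27.125 = 25.625.
P_B = 321 − 3·27.125 − 2·25.625 = 188.375.

188.375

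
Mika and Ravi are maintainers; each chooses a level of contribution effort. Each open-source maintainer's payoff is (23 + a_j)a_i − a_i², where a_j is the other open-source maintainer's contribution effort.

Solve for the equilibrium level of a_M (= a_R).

Mika's payoff is (23 + a_R)a_M − a_M².
∂π/∂a_M = 23 + a_R − 2a_M = 0, so a_M = 11.5 + 0.5a_R.
By symmetry a_R = a_M; substituting into the reaction function, 0.5a_M = 11.5 and a_M = 23.

23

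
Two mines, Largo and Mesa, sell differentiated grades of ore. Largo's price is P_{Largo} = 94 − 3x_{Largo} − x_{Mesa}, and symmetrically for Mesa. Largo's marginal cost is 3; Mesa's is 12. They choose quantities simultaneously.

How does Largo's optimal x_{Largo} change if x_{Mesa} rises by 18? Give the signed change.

Mine Largo's profit: π = x_{Largo}(94 − 3x_{Largo} − x_{Mesa}) − 3x_{Largo}.
∂π/∂x_{Largo} = 91 − 6x_{Largo} − x_{Mesa} = 0 ⇒ x_{Largo} = 91/6 − (1/6)x_{Mesa}.
The reaction-function slope is −1/6, so an 18-unit rise in x_{Mesa} moves x_{Largo} by −1/6 × 18 = −3. Largo's best response falls — the actions are strategic substitutes.

-3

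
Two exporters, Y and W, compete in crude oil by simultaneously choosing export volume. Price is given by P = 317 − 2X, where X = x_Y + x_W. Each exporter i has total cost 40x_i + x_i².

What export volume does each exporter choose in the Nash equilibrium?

34.625

Exporter Y's profit: π = x_Y(317 − 2(x_Y + x_W)) − 40x_Y − x_Y².
∂π/∂x_Y = 277 − 6x_Y − 2x_W = 0, so x_Y = 277/6 − (1/3)x_W.
By symmetry x_W = x_Y; substituting into the reaction function, (4/3)x_Y = 277/6 and x_Y = 34.625.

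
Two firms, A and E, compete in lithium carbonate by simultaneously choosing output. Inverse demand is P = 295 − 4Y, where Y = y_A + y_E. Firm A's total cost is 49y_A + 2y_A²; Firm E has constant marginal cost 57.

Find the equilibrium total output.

Firm A's profit: π = y_A(295 − 4(y_A + y_E)) − 49y_A − 2y_A².
∂π/∂y_A = 246 − 12y_A − 4y_E = 0, so y_A = 20.5 − (1/3)y_E.
For E: ∂π/∂y_E = 238 − 8y_E − 4y_A = 0 ⇒ y_E = 29.75 − 0.5y_A.
Plugging y_E into A's best response: y_A = 20.5 − (1/3)(29.75 − 0.5y_A) ⇒ (5/6)y_A = 127/12, so y_A = 12.7.
Then y_E = 29.75 − 0.5·12.7 = 23.4.
Total output: 12.7 + 23.4 = 36.1.

36.1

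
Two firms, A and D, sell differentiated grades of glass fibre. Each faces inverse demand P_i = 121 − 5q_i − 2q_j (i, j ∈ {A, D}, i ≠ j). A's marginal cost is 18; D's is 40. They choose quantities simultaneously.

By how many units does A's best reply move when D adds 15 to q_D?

Firm A's profit: π = q_A(121 − 5q_A − 2q_D) − 18q_A.
∂π/∂q_A = 103 − 10q_A − 2q_D = 0 ⇒ q_A = 10.3 − 0.2q_D.
The reaction-function slope is −0.2, so a 15-unit rise in q_D moves q_A by −0.2 × 15 = −3. A's best response falls — the actions are strategic substitutes.

-3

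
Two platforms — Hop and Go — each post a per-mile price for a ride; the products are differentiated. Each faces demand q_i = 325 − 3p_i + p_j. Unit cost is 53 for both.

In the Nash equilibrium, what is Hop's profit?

5755.32

Hop's profit: π = (p_{Hop} − 53)(325 − 3p_{Hop} + p_{Go}).
∂π/∂p_{Hop} = 484 − 6p_{Hop} + p_{Go} = 0 ⇒ p_{Hop} = 242/3 + (1/6)p_{Go}.
Setting p_{Hop} = p_{Go} in the reaction function: p_{Hop} = 242/3 + (1/6)p_{Hop}, so p_{Hop} = (242/3) / (5/6) = 96.8.
q_{Hop} = 325 − 3·96.8 + 96.8 = 131.4.
Profit = (96.8 − 53)·131.4 = 5755.32.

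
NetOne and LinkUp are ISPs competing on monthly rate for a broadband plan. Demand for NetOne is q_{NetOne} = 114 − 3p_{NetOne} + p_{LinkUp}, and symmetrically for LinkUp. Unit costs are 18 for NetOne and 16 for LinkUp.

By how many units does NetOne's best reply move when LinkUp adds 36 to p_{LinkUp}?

NetOne's profit: π = (p_{NetOne} − 18)(114 − 3p_{NetOne} + p_{LinkUp}).
∂π/∂p_{NetOne} = 168 − 6p_{NetOne} + p_{LinkUp} = 0 ⇒ p_{NetOne} = 28 + (1/6)p_{LinkUp}.
The reaction-function slope is 1/6, so a 36-unit rise in p_{LinkUp} moves p_{NetOne} by 1/6 × 36 = 6. NetOne's best response rises — the actions are strategic complements.

6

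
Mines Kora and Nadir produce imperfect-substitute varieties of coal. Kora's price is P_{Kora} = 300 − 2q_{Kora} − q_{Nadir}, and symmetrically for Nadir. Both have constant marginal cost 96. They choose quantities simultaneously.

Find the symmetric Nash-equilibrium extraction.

Mine Kora's profit: π = q_{Kora}(300 − 2q_{Kora} − q_{Nadir}) − 96q_{Kora}.
∂π/∂q_{Kora} = 204 − 4q_{Kora} − q_{Nadir} = 0 ⇒ q_{Kora} = 51 − 0.25q_{Nadir}.
Setting q_{Kora} = q_{Nadir} in the reaction function: q_{Kora} = 51 − 0.25q_{Kora}, so q_{Kora} = 51 / 1.25 = 40.8.

40.8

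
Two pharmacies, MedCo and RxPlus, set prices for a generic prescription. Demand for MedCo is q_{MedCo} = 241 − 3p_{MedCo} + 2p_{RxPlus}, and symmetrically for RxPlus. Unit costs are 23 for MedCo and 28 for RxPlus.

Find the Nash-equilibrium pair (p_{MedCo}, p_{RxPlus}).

78.4375, 80.3125

MedCo's profit: π = (p_{MedCo} − 23)(241 − 3p_{MedCo} + 2p_{RxPlus}).
∂π/∂p_{MedCo} = 310 − 6p_{MedCo} + 2p_{RxPlus} = 0 ⇒ p_{MedCo} = 155/3 + (1/3)p_{RxPlus}.
Similarly p_{RxPlus} = 325/6 + (1/3)p_{MedCo}.
Substituting the second reaction function into the first: p_{MedCo} = 155/3 + (1/3)(325/6 + (1/3)p_{MedCo}), which gives (8/9)p_{MedCo} = 1255/18 ⇒ p_{MedCo} = 78.4375.
Then p_{RxPlus} = 325/6 + (1/3)·78.4375 = 80.3125.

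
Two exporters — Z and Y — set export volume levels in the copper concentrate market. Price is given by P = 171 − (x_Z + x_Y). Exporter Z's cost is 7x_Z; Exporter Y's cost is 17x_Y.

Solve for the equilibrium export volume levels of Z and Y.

58, 48

Exporter Z's profit: π = x_Z(171 − (x_Z + x_Y)) − 7x_Z.
∂π/∂x_Z = 164 − 2x_Z − x_Y = 0, so x_Z = 82 − 0.5x_Y.
By the same steps for Y: x_Y = 77 − 0.5x_Z.
Substituting the second reaction function into the first: x_Z = 82 − 0.5(77 − 0.5x_Z), which gives 0.75x_Z = 43.5 ⇒ x_Z = 58.
Then x_Y = 77 − 0.5·58 = 48.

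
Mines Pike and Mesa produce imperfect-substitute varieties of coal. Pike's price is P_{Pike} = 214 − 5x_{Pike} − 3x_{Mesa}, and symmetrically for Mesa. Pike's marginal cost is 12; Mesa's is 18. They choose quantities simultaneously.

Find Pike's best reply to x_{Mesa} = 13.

Mine Pike's profit: π = x_{Pike}(214 − 5x_{Pike} − 3x_{Mesa}) − 12x_{Pike}.
∂π/∂x_{Pike} = 202 − 10x_{Pike} − 3x_{Mesa} = 0 ⇒ x_{Pike} = 20.2 − 0.3x_{Mesa}.
At x_{Mesa} = 13: x_{Pike} = 20.2 − 0.3·13 = 16.3.

16.3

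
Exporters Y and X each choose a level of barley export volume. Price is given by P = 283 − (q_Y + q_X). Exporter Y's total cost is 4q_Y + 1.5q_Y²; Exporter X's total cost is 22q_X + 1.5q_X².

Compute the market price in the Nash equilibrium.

Exporter Y's profit: π = q_Y(283 − (q_Y + q_X)) − 4q_Y − 1.5q_Y².
∂π/∂q_Y = 279 − 5q_Y − q_X = 0, so q_Y = 55.8 − 0.2q_X.
By the same steps for X: q_X = 52.2 − 0.2q_Y.
Solving the two reaction functions simultaneously: (1 − (−0.2)(−0.2))q_Y = 55.8 − 0.2·52.2, so 0.96q_Y = 45.36 and q_Y = 47.25.
Then q_X = 52.2 − 0.2·47.25 = 42.75.
Equilibrium price: P = 283 − 90 = 193.

193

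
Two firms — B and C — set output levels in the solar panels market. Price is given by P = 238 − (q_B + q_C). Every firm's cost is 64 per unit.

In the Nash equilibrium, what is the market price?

Firm B's profit: π = q_B(238 − (q_B + q_C)) − 64q_B.
∂π/∂q_B = 174 − 2q_B − q_C = 0, so q_B = 87 − 0.5q_C.
By symmetry q_C = q_B; substituting into the reaction function, 1.5q_B = 87 and q_B = 58.
Equilibrium price: P = 238 − 116 = 122.

122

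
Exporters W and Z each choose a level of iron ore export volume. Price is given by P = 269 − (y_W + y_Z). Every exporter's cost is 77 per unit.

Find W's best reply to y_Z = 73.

Exporter W's profit: π = y_W(269 − (y_W + y_Z)) − 77y_W.
∂π/∂y_W = 192 − 2y_W − y_Z = 0, so y_W = 96 − 0.5y_Z.
At y_Z = 73: y_W = 96 − 0.5·73 = 59.5.

59.5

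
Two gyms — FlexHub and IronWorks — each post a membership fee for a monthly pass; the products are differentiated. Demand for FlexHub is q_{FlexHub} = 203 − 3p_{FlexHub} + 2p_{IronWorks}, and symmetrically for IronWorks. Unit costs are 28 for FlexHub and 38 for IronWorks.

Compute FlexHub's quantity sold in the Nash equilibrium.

FlexHub's profit: π = (p_{FlexHub} − 28)(203 − 3p_{FlexHub} + 2p_{IronWorks}).
∂π/∂p_{FlexHub} = 287 − 6p_{FlexHub} + 2p_{IronWorks} = 0 ⇒ p_{FlexHub} = 287/6 + (1/3)p_{IronWorks}.
Similarly p_{IronWorks} = 317/6 + (1/3)p_{FlexHub}.
Substituting the second reaction function into the first: p_{FlexHub} = 287/6 + (1/3)(317/6 + (1/3)p_{FlexHub}), which gives (8/9)p_{FlexHub} = 589/9 ⇒ p_{FlexHub} = 73.625.
Then p_{IronWorks} = 317/6 + (1/3)·73.625 = 77.375.
q_{FlexHub} = 203 − 3·73.625 + 2·77.375 = 136.875.

136.875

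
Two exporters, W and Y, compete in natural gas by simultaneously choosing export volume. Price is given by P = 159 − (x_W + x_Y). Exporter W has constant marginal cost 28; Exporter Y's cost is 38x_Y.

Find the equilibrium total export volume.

Exporter W's profit: π = x_W(159 − (x_W + x_Y)) − 28x_W.
∂π/∂x_W = 131 − 2x_W − x_Y = 0, so x_W = 65.5 − 0.5x_Y.
By the same steps for Y: x_Y = 60.5 − 0.5x_W.
Plugging x_Y into W's best response: x_W = 65.5 − 0.5(60.5 − 0.5x_W) ⇒ 0.75x_W = 35.25, so x_W = 47.
Then x_Y = 60.5 − 0.5·47 = 37.
Total export volume: 47 + 37 = 84.

84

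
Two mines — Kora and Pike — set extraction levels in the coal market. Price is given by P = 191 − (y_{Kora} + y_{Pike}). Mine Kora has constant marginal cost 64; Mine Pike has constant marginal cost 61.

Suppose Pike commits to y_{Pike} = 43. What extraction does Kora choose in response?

Mine Kora's profit: π = y_{Kora}(191 − (y_{Kora} + y_{Pike})) − 64y_{Kora}.
∂π/∂y_{Kora} = 127 − 2y_{Kora} − y_{Pike} = 0, so y_{Kora} = 63.5 − 0.5y_{Pike}.
At y_{Pike} = 43: y_{Kora} = 63.5 − 0.5·43 = 42.

42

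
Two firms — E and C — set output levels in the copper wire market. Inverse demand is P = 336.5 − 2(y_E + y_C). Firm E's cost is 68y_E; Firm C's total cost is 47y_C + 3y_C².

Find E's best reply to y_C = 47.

Firm E's profit: π = y_E(336.5 − 2(y_E + y_C)) − 68y_E.
∂π/∂y_E = 268.5 − 4y_E − 2y_C = 0, so y_E = 67.125 − 0.5y_C.
At y_C = 47: y_E = 67.125 − 0.5·47 = 43.625.

43.625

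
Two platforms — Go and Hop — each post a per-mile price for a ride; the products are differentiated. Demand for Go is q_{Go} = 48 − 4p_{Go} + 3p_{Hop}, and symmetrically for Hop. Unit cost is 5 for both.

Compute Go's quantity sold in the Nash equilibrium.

Go's profit: π = (p_{Go} − 5)(48 − 4p_{Go} + 3p_{Hop}).
∂π/∂p_{Go} = 68 − 8p_{Go} + 3p_{Hop} = 0 ⇒ p_{Go} = 8.5 + 0.375p_{Hop}.
By symmetry p_{Hop} = p_{Go}; substituting into the reaction function, 0.625p_{Go} = 8.5 and p_{Go} = 13.6.
q_{Go} = 48 − 4·13.6 + 3·13.6 = 34.4.

34.4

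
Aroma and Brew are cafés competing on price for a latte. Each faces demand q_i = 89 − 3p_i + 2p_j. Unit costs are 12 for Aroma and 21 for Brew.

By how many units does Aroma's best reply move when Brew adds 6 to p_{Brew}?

2

Aroma's profit: π = (p_{Aroma} − 12)(89 − 3p_{Aroma} + 2p_{Brew}).
∂π/∂p_{Aroma} = 125 − 6p_{Aroma} + 2p_{Brew} = 0 ⇒ p_{Aroma} = 125/6 + (1/3)p_{Brew}.
The reaction-function slope is 1/3, so a 6-unit rise in p_{Brew} moves p_{Aroma} by 1/3 × 6 = 2. Aroma's best response rises — the actions are strategic complements.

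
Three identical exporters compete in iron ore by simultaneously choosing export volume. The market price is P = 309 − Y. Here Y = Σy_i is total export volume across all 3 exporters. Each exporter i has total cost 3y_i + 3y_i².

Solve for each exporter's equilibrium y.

A representative exporter's profit is π_i = y_i(309 − Y) − 3y_i − 3y_i², with Y = y_i + Σ_{j≠i} y_j.
First-order condition: 306 − 8y_i − Σ_{j≠i} y_j = 0.
Imposing symmetry (y_j = y for all j) turns Σ_{j≠i} y_j into 2y, so 306 = 10y and y = 30.6.

30.6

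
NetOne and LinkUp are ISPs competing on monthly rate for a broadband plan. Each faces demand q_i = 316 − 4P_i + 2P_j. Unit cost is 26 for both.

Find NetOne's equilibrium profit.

NetOne's profit: π = (P_{NetOne} − 26)(316 − 4P_{NetOne} + 2P_{LinkUp}).
∂π/∂P_{NetOne} = 420 − 8P_{NetOne} + 2P_{LinkUp} = 0 ⇒ P_{NetOne} = 52.5 + 0.25P_{LinkUp}.
The game is symmetric, so in equilibrium P_{LinkUp} = P_{NetOne}: the reaction function gives 0.75P_{NetOne} = 52.5, hence P_{NetOne} = 70.
q_{NetOne} = 316 − 4·70 + 2·70 = 176.
Profit = (70 − 26)·176 = 7744.

7744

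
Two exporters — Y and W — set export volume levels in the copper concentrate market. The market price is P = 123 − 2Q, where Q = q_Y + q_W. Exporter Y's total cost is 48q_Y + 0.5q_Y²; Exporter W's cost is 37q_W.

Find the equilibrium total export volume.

25.5

Exporter Y's profit: π = q_Y(123 − 2(q_Y + q_W)) − 48q_Y − 0.5q_Y².
∂π/∂q_Y = 75 − 5q_Y − 2q_W = 0, so q_Y = 15 − 0.4q_W.
For W: ∂π/∂q_W = 86 − 4q_W − 2q_Y = 0 ⇒ q_W = 21.5 − 0.5q_Y.
Plugging q_W into Y's best response: q_Y = 15 − 0.4(21.5 − 0.5q_Y) ⇒ 0.8q_Y = 6.4, so q_Y = 8.
Then q_W = 21.5 − 0.5·8 = 17.5.
Total export volume: 8 + 17.5 = 25.5.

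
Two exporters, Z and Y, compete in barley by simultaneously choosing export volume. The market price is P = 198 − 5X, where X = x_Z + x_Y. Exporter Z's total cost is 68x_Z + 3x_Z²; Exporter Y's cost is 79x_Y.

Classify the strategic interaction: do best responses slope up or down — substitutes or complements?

strategic substitutes

Exporter Z's profit: π = x_Z(198 − 5(x_Z + x_Y)) − 68x_Z − 3x_Z².
∂π/∂x_Z = 130 − 16x_Z − 5x_Y = 0, so x_Z = 8.125 − 0.3125x_Y.
The best-response slope dx_Z/dx_Y = −0.3125 < 0: the reaction function is downward-sloping, so the choices are strategic substitutes.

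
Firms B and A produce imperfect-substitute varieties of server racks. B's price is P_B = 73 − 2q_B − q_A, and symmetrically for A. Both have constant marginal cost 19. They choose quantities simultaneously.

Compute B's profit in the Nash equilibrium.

233.28

Firm B's profit: π = q_B(73 − 2q_B − q_A) − 19q_B.
∂π/∂q_B = 54 − 4q_B − q_A = 0 ⇒ q_B = 13.5 − 0.25q_A.
By symmetry q_A = q_B; substituting into the reaction function, 1.25q_B = 13.5 and q_B = 10.8.
P_B = 73 − 2·10.8 − 10.8 = 40.6.
Profit = (40.6 − 19)·10.8 = 233.28.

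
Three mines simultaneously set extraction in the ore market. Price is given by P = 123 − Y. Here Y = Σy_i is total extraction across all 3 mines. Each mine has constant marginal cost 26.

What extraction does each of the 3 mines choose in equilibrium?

24.25

A representative mine's profit is π_i = y_i(123 − Y) − 26y_i, with Y = y_i + Σ_{j≠i} y_j.
First-order condition: 97 − 2y_i − Σ_{j≠i} y_j = 0.
With identical mines, set every y_j = y: then 97 − 2y − 2y = 0, i.e. y = 97/4 = 24.25.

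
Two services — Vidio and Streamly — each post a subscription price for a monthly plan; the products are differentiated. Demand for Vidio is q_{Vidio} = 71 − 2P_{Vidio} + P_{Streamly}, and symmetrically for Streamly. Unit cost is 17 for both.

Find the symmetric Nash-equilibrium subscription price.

35

Vidio's profit: π = (P_{Vidio} − 17)(71 − 2P_{Vidio} + P_{Streamly}).
∂π/∂P_{Vidio} = 105 − 4P_{Vidio} + P_{Streamly} = 0 ⇒ P_{Vidio} = 26.25 + 0.25P_{Streamly}.
By symmetry P_{Streamly} = P_{Vidio}; substituting into the reaction function, 0.75P_{Vidio} = 26.25 and P_{Vidio} = 35.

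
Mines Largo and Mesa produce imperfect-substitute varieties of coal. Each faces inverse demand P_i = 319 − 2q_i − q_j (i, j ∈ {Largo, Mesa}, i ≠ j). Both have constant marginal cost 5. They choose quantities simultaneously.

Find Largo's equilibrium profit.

7887.68

Mine Largo's profit: π = q_{Largo}(319 − 2q_{Largo} − q_{Mesa}) − 5q_{Largo}.
∂π/∂q_{Largo} = 314 − 4q_{Largo} − q_{Mesa} = 0 ⇒ q_{Largo} = 78.5 − 0.25q_{Mesa}.
The game is symmetric, so in equilibrium q_{Mesa} = q_{Largo}: the reaction function gives 1.25q_{Largo} = 78.5, hence q_{Largo} = 62.8.
P_{Largo} = 319 − 2·62.8 − 62.8 = 130.6.
Profit = (130.6 − 5)·62.8 = 7887.68.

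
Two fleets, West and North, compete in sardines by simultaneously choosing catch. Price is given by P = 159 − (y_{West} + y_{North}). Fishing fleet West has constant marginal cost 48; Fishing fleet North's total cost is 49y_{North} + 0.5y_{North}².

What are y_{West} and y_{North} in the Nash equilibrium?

44.6, 21.8

Fishing fleet West's profit: π = y_{West}(159 − (y_{West} + y_{North})) − 48y_{West}.
∂π/∂y_{West} = 111 − 2y_{West} − y_{North} = 0, so y_{West} = 55.5 − 0.5y_{North}.
For North: ∂π/∂y_{North} = 110 − 3y_{North} − y_{West} = 0 ⇒ y_{North} = 110/3 − (1/3)y_{West}.
Plugging y_{North} into West's best response: y_{West} = 55.5 − 0.5(110/3 − (1/3)y_{West}) ⇒ (5/6)y_{West} = 223/6, so y_{West} = 44.6.
Then y_{North} = 110/3 − (1/3)·44.6 = 21.8.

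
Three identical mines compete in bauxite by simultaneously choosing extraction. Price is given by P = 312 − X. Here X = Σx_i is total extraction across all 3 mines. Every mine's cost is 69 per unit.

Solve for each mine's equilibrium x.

60.75

A representative mine's profit is π_i = x_i(312 − X) − 69x_i, with X = x_i + Σ_{j≠i} x_j.
First-order condition: 243 − 2x_i − Σ_{j≠i} x_j = 0.
Imposing symmetry (x_j = x for all j) turns Σ_{j≠i} x_j into 2x, so 243 = 4x and x = 60.75.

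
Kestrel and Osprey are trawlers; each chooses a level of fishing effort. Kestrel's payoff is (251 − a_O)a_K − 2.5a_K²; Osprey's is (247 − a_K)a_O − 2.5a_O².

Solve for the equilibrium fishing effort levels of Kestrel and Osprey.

Expanding Kestrel's payoff: 251a_K − a_Oa_K − 2.5a_K².
∂π/∂a_K = 251 − a_O − 5a_K = 0, so a_K = 50.2 − 0.2a_O.
Likewise for Osprey: a_O = 49.4 − 0.2a_K.
Plugging a_O into Kestrel's best response: a_K = 50.2 − 0.2(49.4 − 0.2a_K) ⇒ 0.96a_K = 40.32, so a_K = 42.
Then a_O = 49.4 − 0.2·42 = 41.

42, 41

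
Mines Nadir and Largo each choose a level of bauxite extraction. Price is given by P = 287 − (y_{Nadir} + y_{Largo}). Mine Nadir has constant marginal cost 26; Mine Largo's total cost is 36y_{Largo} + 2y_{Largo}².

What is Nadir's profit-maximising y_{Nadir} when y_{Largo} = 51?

105

Mine Nadir's profit: π = y_{Nadir}(287 − (y_{Nadir} + y_{Largo})) − 26y_{Nadir}.
∂π/∂y_{Nadir} = 261 − 2y_{Nadir} − y_{Largo} = 0, so y_{Nadir} = 130.5 − 0.5y_{Largo}.
At y_{Largo} = 51: y_{Nadir} = 130.5 − 0.5·51 = 105.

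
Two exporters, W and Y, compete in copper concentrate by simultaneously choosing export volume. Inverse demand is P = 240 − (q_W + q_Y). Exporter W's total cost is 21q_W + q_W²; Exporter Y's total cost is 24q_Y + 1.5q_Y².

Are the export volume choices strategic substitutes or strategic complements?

strategic substitutes

Exporter W's profit: π = q_W(240 − (q_W + q_Y)) − 21q_W − q_W².
∂π/∂q_W = 219 − 4q_W − q_Y = 0, so q_W = 54.75 − 0.25q_Y.
The best-response slope dq_W/dq_Y = −0.25 < 0: the reaction function is downward-sloping, so the choices are strategic substitutes.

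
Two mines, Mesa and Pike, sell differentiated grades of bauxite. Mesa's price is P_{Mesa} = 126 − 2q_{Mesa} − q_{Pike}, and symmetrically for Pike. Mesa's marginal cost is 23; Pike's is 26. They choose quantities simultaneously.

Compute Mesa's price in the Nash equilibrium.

Mine Mesa's profit: π = q_{Mesa}(126 − 2q_{Mesa} − q_{Pike}) − 23q_{Mesa}.
∂π/∂q_{Mesa} = 103 − 4q_{Mesa} − q_{Pike} = 0 ⇒ q_{Mesa} = 25.75 − 0.25q_{Pike}.
Similarly q_{Pike} = 25 − 0.25q_{Mesa}.
Plugging q_{Pike} into Mesa's best response: q_{Mesa} = 25.75 − 0.25(25 − 0.25q_{Mesa}) ⇒ 0.9375q_{Mesa} = 19.5, so q_{Mesa} = 20.8.
Then q_{Pike} = 25 − 0.25·20.8 = 19.8.
P_{Mesa} = 126 − 2·20.8 − 19.8 = 64.6.

64.6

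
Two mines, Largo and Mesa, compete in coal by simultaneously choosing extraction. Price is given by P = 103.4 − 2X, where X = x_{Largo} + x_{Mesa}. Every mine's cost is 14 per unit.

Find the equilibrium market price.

Mine Largo's profit: π = x_{Largo}(103.4 − 2(x_{Largo} + x_{Mesa})) − 14x_{Largo}.
∂π/∂x_{Largo} = 89.4 − 4x_{Largo} − 2x_{Mesa} = 0, so x_{Largo} = 22.35 − 0.5x_{Mesa}.
The game is symmetric, so in equilibrium x_{Mesa} = x_{Largo}: the reaction function gives 1.5x_{Largo} = 22.35, hence x_{Largo} = 14.9.
Equilibrium price: P = 103.4 − 2·29.8 = 43.8.

43.8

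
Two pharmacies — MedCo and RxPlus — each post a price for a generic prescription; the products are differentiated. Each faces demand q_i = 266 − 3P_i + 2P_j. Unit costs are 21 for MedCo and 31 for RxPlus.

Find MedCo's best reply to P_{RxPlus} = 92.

MedCo's profit: π = (P_{MedCo} − 21)(266 − 3P_{MedCo} + 2P_{RxPlus}).
∂π/∂P_{MedCo} = 329 − 6P_{MedCo} + 2P_{RxPlus} = 0 ⇒ P_{MedCo} = 329/6 + (1/3)P_{RxPlus}.
At P_{RxPlus} = 92: P_{MedCo} = 329/6 + (1/3)·92 = 85.5.

85.5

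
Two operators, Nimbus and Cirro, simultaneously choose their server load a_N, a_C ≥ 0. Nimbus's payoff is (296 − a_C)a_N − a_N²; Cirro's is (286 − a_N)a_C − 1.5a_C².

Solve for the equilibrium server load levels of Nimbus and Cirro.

Expanding Nimbus's payoff: 296a_N − a_Ca_N − a_N².
∂π/∂a_N = 296 − a_C − 2a_N = 0, so a_N = 148 − 0.5a_C.
Likewise for Cirro: a_C = 286/3 − (1/3)a_N.
Plugging a_C into Nimbus's best response: a_N = 148 − 0.5(286/3 − (1/3)a_N) ⇒ (5/6)a_N = 301/3, so a_N = 120.4.
Then a_C = 286/3 − (1/3)·120.4 = 55.2.

120.4, 55.2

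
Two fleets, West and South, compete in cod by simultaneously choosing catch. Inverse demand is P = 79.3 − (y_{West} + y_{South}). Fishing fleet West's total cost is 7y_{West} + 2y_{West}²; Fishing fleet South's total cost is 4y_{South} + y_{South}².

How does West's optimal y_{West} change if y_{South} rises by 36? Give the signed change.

Fishing fleet West's profit: π = y_{West}(79.3 − (y_{West} + y_{South})) − 7y_{West} − 2y_{West}².
∂π/∂y_{West} = 72.3 − 6y_{West} − y_{South} = 0, so y_{West} = 12.05 − (1/6)y_{South}.
The reaction-function slope is −1/6, so a 36-unit rise in y_{South} moves y_{West} by −1/6 × 36 = −6. West's best response falls — the actions are strategic substitutes.

-6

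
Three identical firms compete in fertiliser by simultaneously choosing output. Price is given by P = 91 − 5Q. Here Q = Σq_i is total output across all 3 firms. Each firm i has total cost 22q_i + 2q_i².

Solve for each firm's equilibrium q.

2.875

A representative firm's profit is π_i = q_i(91 − 5Q) − 22q_i − 2q_i², with Q = q_i + Σ_{j≠i} q_j.
First-order condition: 69 − 14q_i − 5Σ_{j≠i} q_j = 0.
In a symmetric equilibrium every firm chooses the same q, so Σ_{j≠i} q_j = 2q. The condition becomes 69 − 24q = 0, giving q = 69/24 = 2.875.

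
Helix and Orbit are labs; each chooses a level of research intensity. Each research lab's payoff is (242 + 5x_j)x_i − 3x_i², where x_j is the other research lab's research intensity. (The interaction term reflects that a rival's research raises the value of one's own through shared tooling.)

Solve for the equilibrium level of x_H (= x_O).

Helix's payoff is (242 + 5x_O)x_H − 3x_H².
∂π/∂x_H = 242 + 5x_O − 6x_H = 0, so x_H = 121/3 + (5/6)x_O.
Setting x_H = x_O in the reaction function: x_H = 121/3 + (5/6)x_H, so x_H = (121/3) / (1/6) = 242.

242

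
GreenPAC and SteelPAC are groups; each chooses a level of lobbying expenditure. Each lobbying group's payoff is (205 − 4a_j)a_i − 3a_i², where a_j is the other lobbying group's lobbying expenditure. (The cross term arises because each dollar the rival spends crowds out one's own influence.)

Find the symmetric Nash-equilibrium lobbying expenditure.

GreenPAC's payoff is (205 − 4a_S)a_G − 3a_G².
∂π/∂a_G = 205 − 4a_S − 6a_G = 0, so a_G = 205/6 − (2/3)a_S.
The game is symmetric, so in equilibrium a_S = a_G: the reaction function gives (5/3)a_G = 205/6, hence a_G = 20.5.

20.5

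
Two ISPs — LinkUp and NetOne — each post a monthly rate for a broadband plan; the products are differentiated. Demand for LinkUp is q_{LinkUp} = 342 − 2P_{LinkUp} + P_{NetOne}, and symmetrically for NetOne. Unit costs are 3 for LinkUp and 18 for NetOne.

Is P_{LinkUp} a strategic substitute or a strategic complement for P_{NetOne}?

strategic complements

LinkUp's profit: π = (P_{LinkUp} − 3)(342 − 2P_{LinkUp} + P_{NetOne}).
∂π/∂P_{LinkUp} = 348 − 4P_{LinkUp} + P_{NetOne} = 0 ⇒ P_{LinkUp} = 87 + 0.25P_{NetOne}.
The best-response slope dP_{LinkUp}/dP_{NetOne} = 0.25 > 0: the reaction function is upward-sloping, so the choices are strategic complements.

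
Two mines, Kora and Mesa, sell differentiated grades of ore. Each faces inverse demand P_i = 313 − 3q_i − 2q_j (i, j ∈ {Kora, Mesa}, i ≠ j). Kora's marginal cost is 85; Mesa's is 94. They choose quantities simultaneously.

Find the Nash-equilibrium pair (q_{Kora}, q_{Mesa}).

29.0625, 26.8125

Mine Kora's profit: π = q_{Kora}(313 − 3q_{Kora} − 2q_{Mesa}) − 85q_{Kora}.
∂π/∂q_{Kora} = 228 − 6q_{Kora} − 2q_{Mesa} = 0 ⇒ q_{Kora} = 38 − (1/3)q_{Mesa}.
Similarly q_{Mesa} = 36.5 − (1/3)q_{Kora}.
Solving the two reaction functions simultaneously: (1 − (−1/3)(−1/3))q_{Kora} = 38 − (1/3)·36.5, so (8/9)q_{Kora} = 155/6 and q_{Kora} = 29.0625.
Then q_{Mesa} = 36.5 − (1/3)·29.0625 = 26.8125.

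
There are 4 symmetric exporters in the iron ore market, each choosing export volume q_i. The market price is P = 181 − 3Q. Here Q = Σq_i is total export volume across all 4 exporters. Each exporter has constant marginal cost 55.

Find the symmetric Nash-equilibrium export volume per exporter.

A representative exporter's profit is π_i = q_i(181 − 3Q) − 55q_i, with Q = q_i + Σ_{j≠i} q_j.
First-order condition: 126 − 6q_i − 3Σ_{j≠i} q_j = 0.
Imposing symmetry (q_j = q for all j) turns Σ_{j≠i} q_j into 3q, so 126 = 15q and q = 8.4.

8.4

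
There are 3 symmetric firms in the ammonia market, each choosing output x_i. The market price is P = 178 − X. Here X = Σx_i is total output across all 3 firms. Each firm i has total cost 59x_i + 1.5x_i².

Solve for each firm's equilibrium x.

A representative firm's profit is π_i = x_i(178 − X) − 59x_i − 1.5x_i², with X = x_i + Σ_{j≠i} x_j.
First-order condition: 119 − 5x_i − Σ_{j≠i} x_j = 0.
Imposing symmetry (x_j = x for all j) turns Σ_{j≠i} x_j into 2x, so 119 = 7x and x = 17.

17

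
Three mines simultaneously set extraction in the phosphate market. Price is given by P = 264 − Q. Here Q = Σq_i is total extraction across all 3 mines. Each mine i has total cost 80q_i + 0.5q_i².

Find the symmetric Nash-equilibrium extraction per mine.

36.8

A representative mine's profit is π_i = q_i(264 − Q) − 80q_i − 0.5q_i², with Q = q_i + Σ_{j≠i} q_j.
First-order condition: 184 − 3q_i − Σ_{j≠i} q_j = 0.
With identical mines, set every q_j = q: then 184 − 3q − 2q = 0, i.e. q = 184/5 = 36.8.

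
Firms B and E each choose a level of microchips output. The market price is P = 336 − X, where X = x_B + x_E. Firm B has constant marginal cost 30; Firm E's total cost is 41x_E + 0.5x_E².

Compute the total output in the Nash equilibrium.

Firm B's profit: π = x_B(336 − (x_B + x_E)) − 30x_B.
∂π/∂x_B = 306 − 2x_B − x_E = 0, so x_B = 153 − 0.5x_E.
For E: ∂π/∂x_E = 295 − 3x_E − x_B = 0 ⇒ x_E = 295/3 − (1/3)x_B.
Plugging x_E into B's best response: x_B = 153 − 0.5(295/3 − (1/3)x_B) ⇒ (5/6)x_B = 623/6, so x_B = 124.6.
Then x_E = 295/3 − (1/3)·124.6 = 56.8.
Total output: 124.6 + 56.8 = 181.4.

181.4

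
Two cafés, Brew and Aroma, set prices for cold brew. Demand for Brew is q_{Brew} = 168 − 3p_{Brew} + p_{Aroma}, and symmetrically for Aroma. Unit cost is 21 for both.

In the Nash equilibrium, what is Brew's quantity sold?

75.6

Brew's profit: π = (p_{Brew} − 21)(168 − 3p_{Brew} + p_{Aroma}).
∂π/∂p_{Brew} = 231 − 6p_{Brew} + p_{Aroma} = 0 ⇒ p_{Brew} = 38.5 + (1/6)p_{Aroma}.
The game is symmetric, so in equilibrium p_{Aroma} = p_{Brew}: the reaction function gives (5/6)p_{Brew} = 38.5, hence p_{Brew} = 46.2.
q_{Brew} = 168 − 3·46.2 + 46.2 = 75.6.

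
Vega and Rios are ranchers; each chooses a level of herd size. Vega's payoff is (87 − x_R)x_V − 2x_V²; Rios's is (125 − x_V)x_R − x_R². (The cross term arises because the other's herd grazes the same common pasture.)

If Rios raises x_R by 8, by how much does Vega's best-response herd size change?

-2

Expanding Vega's payoff: 87x_V − x_Rx_V − 2x_V².
∂π/∂x_V = 87 − x_R − 4x_V = 0, so x_V = 21.75 − 0.25x_R.
The reaction-function slope is −0.25, so an 8-unit rise in x_R moves x_V by −0.25 × 8 = −2. Vega's best response falls — the actions are strategic substitutes.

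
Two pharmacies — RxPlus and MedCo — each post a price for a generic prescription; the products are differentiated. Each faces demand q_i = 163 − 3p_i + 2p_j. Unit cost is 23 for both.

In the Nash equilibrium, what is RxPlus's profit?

RxPlus's profit: π = (p_{RxPlus} − 23)(163 − 3p_{RxPlus} + 2p_{MedCo}).
∂π/∂p_{RxPlus} = 232 − 6p_{RxPlus} + 2p_{MedCo} = 0 ⇒ p_{RxPlus} = 116/3 + (1/3)p_{MedCo}.
Setting p_{RxPlus} = p_{MedCo} in the reaction function: p_{RxPlus} = 116/3 + (1/3)p_{RxPlus}, so p_{RxPlus} = (116/3) / (2/3) = 58.
q_{RxPlus} = 163 − 3·58 + 2·58 = 105.
Profit = (58 − 23)·105 = 3675.

3675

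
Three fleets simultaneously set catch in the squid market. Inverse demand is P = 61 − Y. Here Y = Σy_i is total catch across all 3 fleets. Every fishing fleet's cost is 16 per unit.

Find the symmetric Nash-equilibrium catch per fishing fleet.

A representative fishing fleet's profit is π_i = y_i(61 − Y) − 16y_i, with Y = y_i + Σ_{j≠i} y_j.
First-order condition: 45 − 2y_i − Σ_{j≠i} y_j = 0.
With identical fishing fleets, set every y_j = y: then 45 − 2y − 2y = 0, i.e. y = 45/4 = 11.25.

11.25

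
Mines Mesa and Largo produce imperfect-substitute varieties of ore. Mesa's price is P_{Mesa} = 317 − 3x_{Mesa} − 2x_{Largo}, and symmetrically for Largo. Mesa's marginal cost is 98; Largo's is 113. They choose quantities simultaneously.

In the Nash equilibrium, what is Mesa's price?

182.9375

Mine Mesa's profit: π = x_{Mesa}(317 − 3x_{Mesa} − 2x_{Largo}) − 98x_{Mesa}.
∂π/∂x_{Mesa} = 219 − 6x_{Mesa} − 2x_{Largo} = 0 ⇒ x_{Mesa} = 36.5 − (1/3)x_{Largo}.
Similarly x_{Largo} = 34 − (1/3)x_{Mesa}.
Solving the two reaction functions simultaneously: (1 − (−1/3)(−1/3))x_{Mesa} = 36.5 − (1/3)·34, so (8/9)x_{Mesa} = 151/6 and x_{Mesa} = 28.3125.
Then x_{Largo} = 34 − (1/3)·28.3125 = 24.5625.
P_{Mesa} = 317 − 3·28.3125 − 2·24.5625 = 182.9375.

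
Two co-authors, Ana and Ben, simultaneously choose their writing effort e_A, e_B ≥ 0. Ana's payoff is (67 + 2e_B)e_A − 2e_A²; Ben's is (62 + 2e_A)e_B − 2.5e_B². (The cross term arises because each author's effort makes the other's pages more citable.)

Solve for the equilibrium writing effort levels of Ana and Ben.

28.6875, 23.875

Expanding Ana's payoff: 67e_A + 2e_Be_A − 2e_A².
∂π/∂e_A = 67 + 2e_B − 4e_A = 0, so e_A = 16.75 + 0.5e_B.
Likewise for Ben: e_B = 12.4 + 0.4e_A.
Solving the two reaction functions simultaneously: (1 − (0.5)(0.4))e_A = 16.75 + 0.5·12.4, so 0.8e_A = 22.95 and e_A = 28.6875.
Then e_B = 12.4 + 0.4·28.6875 = 23.875.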